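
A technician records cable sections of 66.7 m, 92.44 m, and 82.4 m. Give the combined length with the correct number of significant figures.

66.7 m + 92.44 m + 82.4 m = 241.54 m.
Addition/subtraction keeps the fewest decimal places: 66.7 → 1 decimal place, 92.44 → 2 decimal places, 82.4 → 1 decimal place; limit is 1.
Rounded to 1 decimal place: 241.5 m.

241.5 m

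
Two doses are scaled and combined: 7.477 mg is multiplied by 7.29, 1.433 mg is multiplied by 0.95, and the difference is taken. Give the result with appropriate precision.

53.1 mg

7.477 × 7.29 = 54.50733 → 54.5 mg (3 s.f., last digit at the 10^-1 place).
1.433 × 0.95 = 1.36135 → 1.4 mg (2 s.f., last digit at the 10^-1 place).
Difference: 53.14598 mg; keep the coarser place, 10^-1.
Result: 53.1 mg.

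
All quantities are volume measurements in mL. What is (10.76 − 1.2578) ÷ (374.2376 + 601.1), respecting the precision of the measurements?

10.76 − 1.2578 = 9.5022, limited to 2 d.p. → 3 s.f.; 374.2376 + 601.1 = 975.3376, limited to 1 d.p. → 4 s.f.
Carrying full precision, 9.5022 ÷ 975.3376 = 0.0097424727602…; keep min(3, 4) = 3 s.f.
Rounded to 3 significant figures: 0.00974.

0.00974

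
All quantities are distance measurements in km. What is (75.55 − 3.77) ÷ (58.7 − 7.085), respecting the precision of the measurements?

1.39

75.55 − 3.77 = 71.78, limited to 2 d.p. → 4 s.f.; 58.7 − 7.085 = 51.615, limited to 1 d.p. → 3 s.f.
Carrying full precision, 71.78 ÷ 51.615 = 1.39068100358…; keep min(4, 3) = 3 s.f.
Rounded to 3 significant figures: 1.39.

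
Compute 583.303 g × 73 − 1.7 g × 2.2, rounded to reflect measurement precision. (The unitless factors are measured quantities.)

583.303 × 73 = 42581.119 → 4.3 × 10^4 g (2 s.f., last digit at the 10^3 place).
1.7 × 2.2 = 3.74 → 3.7 g (2 s.f., last digit at the 10^-1 place).
Difference: 42577.379 g; keep the coarser place, 10^3.
Result: 4.3 × 10^4 g.

4.3 × 10^4 g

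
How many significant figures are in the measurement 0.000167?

3

0.000167: leading zeros are not significant.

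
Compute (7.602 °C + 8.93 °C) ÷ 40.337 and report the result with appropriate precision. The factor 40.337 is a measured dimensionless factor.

7.602 °C + 8.93 °C = 16.532 °C; the sum is limited to 2 decimal places (4 s.f.).
Carrying full precision, 16.532 ÷ 40.337 = 0.409847038699… °C; 40.337 has 5 s.f., so the result keeps min(4, 5) = 4 s.f.
Rounded to 4 significant figures: 0.4098 °C.

0.4098 °C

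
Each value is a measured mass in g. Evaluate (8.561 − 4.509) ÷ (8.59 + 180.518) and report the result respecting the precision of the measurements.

0.02143

8.561 − 4.509 = 4.052, limited to 3 d.p. → 4 s.f.; 8.59 + 180.518 = 189.108, limited to 2 d.p. → 5 s.f.
Carrying full precision, 4.052 ÷ 189.108 = 0.0214269094909…; keep min(4, 5) = 4 s.f.
Rounded to 4 significant figures: 0.02143.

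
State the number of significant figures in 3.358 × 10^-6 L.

3.358 × 10^-6: in scientific notation every digit of the coefficient is significant.

4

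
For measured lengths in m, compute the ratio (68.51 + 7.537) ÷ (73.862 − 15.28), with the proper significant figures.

1.298

68.51 + 7.537 = 76.047, limited to 2 d.p. → 4 s.f.; 73.862 − 15.28 = 58.582, limited to 2 d.p. → 4 s.f.
Carrying full precision, 76.047 ÷ 58.582 = 1.29812911816…; keep min(4, 4) = 4 s.f.
Rounded to 4 significant figures: 1.298.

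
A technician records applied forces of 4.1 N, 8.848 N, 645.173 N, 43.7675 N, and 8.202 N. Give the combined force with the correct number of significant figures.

710.1 N

4.1 N + 8.848 N + 645.173 N + 43.7675 N + 8.202 N = 710.0905 N.
Addition/subtraction keeps the fewest decimal places: 4.1 → 1 decimal place, 8.848 → 3 decimal places, 645.173 → 3 decimal places, 43.7675 → 4 decimal places, 8.202 → 3 decimal places; limit is 1.
Rounded to 1 decimal place: 710.1 N.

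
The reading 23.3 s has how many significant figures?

23.3: every digit is nonzero and significant.

3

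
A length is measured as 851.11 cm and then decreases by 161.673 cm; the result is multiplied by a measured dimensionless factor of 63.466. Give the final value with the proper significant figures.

851.11 cm − 161.673 cm = 689.437 cm; the difference is limited to 2 decimal places (5 s.f.).
Carrying full precision, 689.437 × 63.466 = 43755.808642 cm; 63.466 has 5 s.f., so the result keeps min(5, 5) = 5 s.f.
Rounded to 5 significant figures: 43756 cm.

43756 cm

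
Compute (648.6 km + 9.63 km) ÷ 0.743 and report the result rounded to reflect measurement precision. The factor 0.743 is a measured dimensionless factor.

886 km

648.6 km + 9.63 km = 658.23 km; the sum is limited to 1 decimal place (4 s.f.).
Carrying full precision, 658.23 ÷ 0.743 = 885.908479139… km; 0.743 has 3 s.f., so the result keeps min(4, 3) = 3 s.f.
Rounded to 3 significant figures: 886 km.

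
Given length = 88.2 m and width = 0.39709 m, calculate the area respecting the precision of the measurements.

35.0 m²

area = 88.2 m × 0.39709 m = 35.023338 m².
88.2 has 3 significant figures; 0.39709 has 5.
Division/multiplication keeps the fewest: 3 significant figures.
Rounded: 35.0 m².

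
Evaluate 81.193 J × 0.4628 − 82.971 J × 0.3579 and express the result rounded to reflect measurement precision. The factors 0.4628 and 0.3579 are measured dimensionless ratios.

7.88 J

81.193 × 0.4628 = 37.5761204 → 37.58 J (4 s.f., last digit at the 10^-2 place).
82.971 × 0.3579 = 29.6953209 → 29.70 J (4 s.f., last digit at the 10^-2 place).
Difference: 7.8807995 J; keep the coarser place, 10^-2.
Result: 7.88 J.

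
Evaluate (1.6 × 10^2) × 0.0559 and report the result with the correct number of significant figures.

8.9

(1.6 × 10^2) × 0.0559 = 8.944
Multiplication/division keeps the fewest significant figures: 1.6 × 10^2 → 2 s.f., 0.0559 → 3 s.f.; limit is 2.
Rounded to 2 significant figures: 8.9.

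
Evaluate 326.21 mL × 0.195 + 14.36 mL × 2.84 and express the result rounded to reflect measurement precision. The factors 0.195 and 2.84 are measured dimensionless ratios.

326.21 × 0.195 = 63.61095 → 63.6 mL (3 s.f., last digit at the 10^-1 place).
14.36 × 2.84 = 40.7824 → 40.8 mL (3 s.f., last digit at the 10^-1 place).
Sum: 104.39335 mL; keep the coarser place, 10^-1.
Result: 104.4 mL.

104.4 mL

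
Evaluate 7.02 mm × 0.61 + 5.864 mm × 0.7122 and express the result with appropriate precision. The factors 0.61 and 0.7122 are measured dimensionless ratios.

8.5 mm

7.02 × 0.61 = 4.2822 → 4.3 mm (2 s.f., last digit at the 10^-1 place).
5.864 × 0.7122 = 4.1763408 → 4.176 mm (4 s.f., last digit at the 10^-3 place).
Sum: 8.4585408 mm; keep the coarser place, 10^-1.
Result: 8.5 mm.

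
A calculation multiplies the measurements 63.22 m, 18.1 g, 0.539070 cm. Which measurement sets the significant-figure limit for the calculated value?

63.22 m → 4 s.f.; 18.1 g → 3 s.f.; 0.539070 cm → 6 s.f.
The fewest is 3 significant figures, from 18.1 g.

18.1 g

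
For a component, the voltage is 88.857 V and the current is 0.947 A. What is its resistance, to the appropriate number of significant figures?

resistance = 88.857 V ÷ 0.947 A = 93.8299894403… Ω.
88.857 has 5 significant figures; 0.947 has 3.
Division/multiplication keeps the fewest: 3 significant figures.
Rounded: 93.8 Ω.

93.8 Ω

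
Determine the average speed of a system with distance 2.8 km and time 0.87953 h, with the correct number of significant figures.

3.2 km/h

average speed = 2.8 km ÷ 0.87953 h = 3.18351847009… km/h.
2.8 has 2 significant figures; 0.87953 has 5.
Division/multiplication keeps the fewest: 2 significant figures.
Rounded: 3.2 km/h.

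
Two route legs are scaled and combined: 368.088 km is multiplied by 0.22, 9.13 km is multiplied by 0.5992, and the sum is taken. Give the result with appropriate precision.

86 km

368.088 × 0.22 = 80.97936 → 81 km (2 s.f., last digit at the 10^0 place).
9.13 × 0.5992 = 5.470696 → 5.47 km (3 s.f., last digit at the 10^-2 place).
Sum: 86.450056 km; keep the coarser place, 10^0.
Result: 86 km.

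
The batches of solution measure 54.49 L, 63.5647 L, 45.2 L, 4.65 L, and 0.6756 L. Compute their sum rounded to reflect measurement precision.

54.49 L + 63.5647 L + 45.2 L + 4.65 L + 0.6756 L = 168.5803 L.
Addition/subtraction keeps the fewest decimal places: 54.49 → 2 decimal places, 63.5647 → 4 decimal places, 45.2 → 1 decimal place, 4.65 → 2 decimal places, 0.6756 → 4 decimal places; limit is 1.
Rounded to 1 decimal place: 168.6 L.

168.6 L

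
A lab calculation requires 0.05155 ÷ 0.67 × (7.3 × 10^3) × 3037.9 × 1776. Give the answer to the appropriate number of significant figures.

0.05155 ÷ 0.67 × (7.3 × 10^3) × 3037.9 × 1776 = 3.03035258683 × 10^9…
Multiplication/division keeps the fewest significant figures: 0.05155 → 4 s.f., 0.67 → 2 s.f., 7.3 × 10^3 → 2 s.f., 3037.9 → 5 s.f., 1776 → 4 s.f.; limit is 2.
Rounded to 2 significant figures: 3.0 × 10^9.

3.0 × 10^9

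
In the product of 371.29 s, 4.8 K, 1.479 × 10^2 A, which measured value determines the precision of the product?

4.8 K

371.29 s → 5 s.f.; 4.8 K → 2 s.f.; 1.479 × 10^2 A → 4 s.f.
The fewest is 2 significant figures, from 4.8 K.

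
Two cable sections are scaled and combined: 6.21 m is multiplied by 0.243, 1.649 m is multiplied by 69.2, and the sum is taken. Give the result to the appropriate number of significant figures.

116 m

6.21 × 0.243 = 1.50903 → 1.51 m (3 s.f., last digit at the 10^-2 place).
1.649 × 69.2 = 114.1108 → 114 m (3 s.f., last digit at the 10^0 place).
Sum: 115.61983 m; keep the coarser place, 10^0.
Result: 116 m.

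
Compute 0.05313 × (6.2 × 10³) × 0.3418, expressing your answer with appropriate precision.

1.1 × 10²

0.05313 × (6.2 × 10³) × 0.3418 = 112.5909708
Multiplication/division keeps the fewest significant figures: 0.05313 → 4 s.f., 6.2 × 10³ → 2 s.f., 0.3418 → 4 s.f.; limit is 2.
Rounded to 2 significant figures: 1.1 × 10².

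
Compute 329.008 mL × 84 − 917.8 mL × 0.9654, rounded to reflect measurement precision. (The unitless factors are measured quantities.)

329.008 × 84 = 27636.672 → 2.8 × 10⁴ mL (2 s.f., last digit at the 10^3 place).
917.8 × 0.9654 = 886.04412 → 886.0 mL (4 s.f., last digit at the 10^-1 place).
Difference: 26750.62788 mL; keep the coarser place, 10^3.
Result: 2.7 × 10⁴ mL.

2.7 × 10⁴ mL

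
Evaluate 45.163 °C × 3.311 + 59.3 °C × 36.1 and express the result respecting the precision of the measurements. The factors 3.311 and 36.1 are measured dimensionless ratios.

45.163 × 3.311 = 149.534693 → 149.5 °C (4 s.f., last digit at the 10^-1 place).
59.3 × 36.1 = 2140.73 → 2.14 × 10^3 °C (3 s.f., last digit at the 10^1 place).
Sum: 2290.264693 °C; keep the coarser place, 10^1.
Result: 2.29 × 10^3 °C.

2.29 × 10^3 °C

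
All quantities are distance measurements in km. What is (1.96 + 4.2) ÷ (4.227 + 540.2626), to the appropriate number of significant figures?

0.011

1.96 + 4.2 = 6.16, limited to 1 d.p. → 2 s.f.; 4.227 + 540.2626 = 544.4896, limited to 3 d.p. → 6 s.f.
Carrying full precision, 6.16 ÷ 544.4896 = 0.0113133473991…; keep min(2, 6) = 2 s.f.
Rounded to 2 significant figures: 0.011.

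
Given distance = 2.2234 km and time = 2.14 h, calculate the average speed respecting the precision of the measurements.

1.04 km/h

average speed = 2.2234 km ÷ 2.14 h = 1.03897196262… km/h.
2.2234 has 5 significant figures; 2.14 has 3.
Division/multiplication keeps the fewest: 3 significant figures.
Rounded: 1.04 km/h.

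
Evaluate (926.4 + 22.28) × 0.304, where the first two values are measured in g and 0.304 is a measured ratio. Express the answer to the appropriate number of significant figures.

926.4 g + 22.28 g = 948.68 g; the sum is limited to 1 decimal place (4 s.f.).
Carrying full precision, 948.68 × 0.304 = 288.39872 g; 0.304 has 3 s.f., so the result keeps min(4, 3) = 3 s.f.
Rounded to 3 significant figures: 2.88 × 10^2 g.

2.88 × 10^2 g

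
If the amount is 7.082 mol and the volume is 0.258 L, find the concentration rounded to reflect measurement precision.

27.4 mol/L

concentration = 7.082 mol ÷ 0.258 L = 27.4496124031… mol/L.
7.082 has 4 significant figures; 0.258 has 3.
Division/multiplication keeps the fewest: 3 significant figures.
Rounded: 27.4 mol/L.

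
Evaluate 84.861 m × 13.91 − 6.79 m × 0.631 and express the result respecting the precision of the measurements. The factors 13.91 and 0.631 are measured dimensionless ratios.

84.861 × 13.91 = 1180.41651 → 1.180 × 10³ m (4 s.f., last digit at the 10^0 place).
6.79 × 0.631 = 4.28449 → 4.28 m (3 s.f., last digit at the 10^-2 place).
Difference: 1176.13202 m; keep the coarser place, 10^0.
Result: 1176 m.

1176 m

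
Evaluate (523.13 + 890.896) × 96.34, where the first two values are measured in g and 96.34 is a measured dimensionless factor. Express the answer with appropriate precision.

523.13 g + 890.896 g = 1414.026 g; the sum is limited to 2 decimal places (6 s.f.).
Carrying full precision, 1414.026 × 96.34 = 136227.26484 g; 96.34 has 4 s.f., so the result keeps min(6, 4) = 4 s.f.
Rounded to 4 significant figures: 1.362 × 10^5 g.

1.362 × 10^5 g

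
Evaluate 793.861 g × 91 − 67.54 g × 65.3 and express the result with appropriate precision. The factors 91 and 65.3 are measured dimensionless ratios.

793.861 × 91 = 72241.351 → 7.2 × 10⁴ g (2 s.f., last digit at the 10^3 place).
67.54 × 65.3 = 4410.362 → 4.41 × 10³ g (3 s.f., last digit at the 10^1 place).
Difference: 67830.989 g; keep the coarser place, 10^3.
Result: 6.8 × 10⁴ g.

6.8 × 10⁴ g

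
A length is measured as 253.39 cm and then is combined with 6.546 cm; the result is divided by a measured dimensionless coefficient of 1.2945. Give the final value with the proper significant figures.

200.80 cm

253.39 cm + 6.546 cm = 259.936 cm; the sum is limited to 2 decimal places (5 s.f.).
Carrying full precision, 259.936 ÷ 1.2945 = 200.800309… cm; 1.2945 has 5 s.f., so the result keeps min(5, 5) = 5 s.f.
Rounded to 5 significant figures: 200.80 cm.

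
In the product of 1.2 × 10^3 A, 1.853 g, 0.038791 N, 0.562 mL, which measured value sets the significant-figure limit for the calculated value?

1.2 × 10^3 A → 2 s.f.; 1.853 g → 4 s.f.; 0.038791 N → 5 s.f.; 0.562 mL → 3 s.f.
The fewest is 2 significant figures, from 1.2 × 10^3 A.

1.2 × 10^3 A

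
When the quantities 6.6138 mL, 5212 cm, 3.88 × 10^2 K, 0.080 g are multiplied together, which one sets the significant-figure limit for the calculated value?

6.6138 mL → 5 s.f.; 5212 cm → 4 s.f.; 3.88 × 10^2 K → 3 s.f.; 0.080 g → 2 s.f.
The fewest is 2 significant figures, from 0.080 g.

0.080 g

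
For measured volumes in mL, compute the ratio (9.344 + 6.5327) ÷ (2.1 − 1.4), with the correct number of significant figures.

2 × 10^1

9.344 + 6.5327 = 15.8767, limited to 3 d.p. → 5 s.f.; 2.1 − 1.4 = 0.7, limited to 1 d.p. → 1 s.f.
Carrying full precision, 15.8767 ÷ 0.7 = 22.681; keep min(5, 1) = 1 s.f.
Rounded to 1 significant figure: 2 × 10^1.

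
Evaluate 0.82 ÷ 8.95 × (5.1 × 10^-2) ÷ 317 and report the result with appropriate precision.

1.5 × 10^-5

0.82 ÷ 8.95 × (5.1 × 10^-2) ÷ 317 = 0.0000147401441588…
Multiplication/division keeps the fewest significant figures: 0.82 → 2 s.f., 8.95 → 3 s.f., 5.1 × 10^-2 → 2 s.f., 317 → 3 s.f.; limit is 2.
Rounded to 2 significant figures: 1.5 × 10^-5.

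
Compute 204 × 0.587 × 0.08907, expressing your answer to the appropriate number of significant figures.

10.7

204 × 0.587 × 0.08907 = 10.66595436
Multiplication/division keeps the fewest significant figures: 204 → 3 s.f., 0.587 → 3 s.f., 0.08907 → 4 s.f.; limit is 3.
Rounded to 3 significant figures: 10.7.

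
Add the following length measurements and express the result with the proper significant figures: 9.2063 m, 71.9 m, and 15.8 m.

96.9 m

9.2063 m + 71.9 m + 15.8 m = 96.9063 m.
Addition/subtraction keeps the fewest decimal places: 9.2063 → 4 decimal places, 71.9 → 1 decimal place, 15.8 → 1 decimal place; limit is 1.
Rounded to 1 decimal place: 96.9 m.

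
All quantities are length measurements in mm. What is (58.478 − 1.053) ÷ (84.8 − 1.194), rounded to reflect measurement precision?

0.687

58.478 − 1.053 = 57.425, limited to 3 d.p. → 5 s.f.; 84.8 − 1.194 = 83.606, limited to 1 d.p. → 3 s.f.
Carrying full precision, 57.425 ÷ 83.606 = 0.686852618233…; keep min(5, 3) = 3 s.f.
Rounded to 3 significant figures: 0.687.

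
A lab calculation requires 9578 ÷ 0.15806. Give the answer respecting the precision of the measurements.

6.060 × 10^4

9578 ÷ 0.15806 = 60597.2415538…
Multiplication/division keeps the fewest significant figures: 9578 → 4 s.f., 0.15806 → 5 s.f.; limit is 4.
Rounded to 4 significant figures: 6.060 × 10^4.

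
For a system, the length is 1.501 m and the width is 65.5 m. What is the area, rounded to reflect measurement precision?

area = 1.501 m × 65.5 m = 98.3155 m².
1.501 has 4 significant figures; 65.5 has 3.
Division/multiplication keeps the fewest: 3 significant figures.
Rounded: 98.3 m².

98.3 m²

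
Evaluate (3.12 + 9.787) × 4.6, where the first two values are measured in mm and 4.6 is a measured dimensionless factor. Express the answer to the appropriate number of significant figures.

59 mm

3.12 mm + 9.787 mm = 12.907 mm; the sum is limited to 2 decimal places (4 s.f.).
Carrying full precision, 12.907 × 4.6 = 59.3722 mm; 4.6 has 2 s.f., so the result keeps min(4, 2) = 2 s.f.
Rounded to 2 significant figures: 59 mm.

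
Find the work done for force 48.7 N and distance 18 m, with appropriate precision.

8.8 × 10² J

work done = 48.7 N × 18 m = 876.6 J.
48.7 has 3 significant figures; 18 has 2.
Division/multiplication keeps the fewest: 2 significant figures.
Rounded: 8.8 × 10² J.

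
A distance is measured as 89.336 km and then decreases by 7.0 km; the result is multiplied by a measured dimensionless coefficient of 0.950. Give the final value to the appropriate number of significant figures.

89.336 km − 7.0 km = 82.336 km; the difference is limited to 1 decimal place (3 s.f.).
Carrying full precision, 82.336 × 0.950 = 78.2192 km; 0.950 has 3 s.f., so the result keeps min(3, 3) = 3 s.f.
Rounded to 3 significant figures: 78.2 km.

78.2 km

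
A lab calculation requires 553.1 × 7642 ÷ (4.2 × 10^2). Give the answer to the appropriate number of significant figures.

1.0 × 10^4

553.1 × 7642 ÷ (4.2 × 10^2) = 10063.7861905…
Multiplication/division keeps the fewest significant figures: 553.1 → 4 s.f., 7642 → 4 s.f., 4.2 × 10^2 → 2 s.f.; limit is 2.
Rounded to 2 significant figures: 1.0 × 10^4.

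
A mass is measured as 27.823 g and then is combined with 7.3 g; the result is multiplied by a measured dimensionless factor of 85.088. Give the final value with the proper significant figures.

2.99 × 10³ g

27.823 g + 7.3 g = 35.123 g; the sum is limited to 1 decimal place (3 s.f.).
Carrying full precision, 35.123 × 85.088 = 2988.545824 g; 85.088 has 5 s.f., so the result keeps min(3, 5) = 3 s.f.
Rounded to 3 significant figures: 2.99 × 10³ g.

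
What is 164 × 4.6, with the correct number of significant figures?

7.5 × 10²

164 × 4.6 = 754.4
Multiplication/division keeps the fewest significant figures: 164 → 3 s.f., 4.6 → 2 s.f.; limit is 2.
Rounded to 2 significant figures: 7.5 × 10².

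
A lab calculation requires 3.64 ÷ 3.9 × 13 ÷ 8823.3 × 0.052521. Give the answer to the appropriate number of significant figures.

3.64 ÷ 3.9 × 13 ÷ 8823.3 × 0.052521 = 0.000072224088493…
Multiplication/division keeps the fewest significant figures: 3.64 → 3 s.f., 3.9 → 2 s.f., 13 → 2 s.f., 8823.3 → 5 s.f., 0.052521 → 5 s.f.; limit is 2.
Rounded to 2 significant figures: 7.2 × 10⁻⁵.

7.2 × 10⁻⁵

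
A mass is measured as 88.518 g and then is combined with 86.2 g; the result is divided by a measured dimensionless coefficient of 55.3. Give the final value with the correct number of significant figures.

3.16 g

88.518 g + 86.2 g = 174.718 g; the sum is limited to 1 decimal place (4 s.f.).
Carrying full precision, 174.718 ÷ 55.3 = 3.15945750452… g; 55.3 has 3 s.f., so the result keeps min(4, 3) = 3 s.f.
Rounded to 3 significant figures: 3.16 g.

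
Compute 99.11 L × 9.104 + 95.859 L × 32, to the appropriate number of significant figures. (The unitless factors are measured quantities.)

4.0 × 10³ L

99.11 × 9.104 = 902.29744 → 902.3 L (4 s.f., last digit at the 10^-1 place).
95.859 × 32 = 3067.488 → 3.1 × 10³ L (2 s.f., last digit at the 10^2 place).
Sum: 3969.78544 L; keep the coarser place, 10^2.
Result: 4.0 × 10³ L.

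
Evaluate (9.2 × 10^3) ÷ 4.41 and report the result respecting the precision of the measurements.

(9.2 × 10^3) ÷ 4.41 = 2086.16780045…
Multiplication/division keeps the fewest significant figures: 9.2 × 10^3 → 2 s.f., 4.41 → 3 s.f.; limit is 2.
Rounded to 2 significant figures: 2.1 × 10^3.

2.1 × 10^3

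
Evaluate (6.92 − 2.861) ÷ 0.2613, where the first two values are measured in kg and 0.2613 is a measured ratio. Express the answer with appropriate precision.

15.5 kg

6.92 kg − 2.861 kg = 4.059 kg; the difference is limited to 2 decimal places (3 s.f.).
Carrying full precision, 4.059 ÷ 0.2613 = 15.533869116… kg; 0.2613 has 4 s.f., so the result keeps min(3, 4) = 3 s.f.
Rounded to 3 significant figures: 15.5 kg.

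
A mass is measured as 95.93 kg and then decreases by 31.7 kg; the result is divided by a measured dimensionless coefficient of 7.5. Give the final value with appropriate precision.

8.6 kg

95.93 kg − 31.7 kg = 64.23 kg; the difference is limited to 1 decimal place (3 s.f.).
Carrying full precision, 64.23 ÷ 7.5 = 8.564 kg; 7.5 has 2 s.f., so the result keeps min(3, 2) = 2 s.f.
Rounded to 2 significant figures: 8.6 kg.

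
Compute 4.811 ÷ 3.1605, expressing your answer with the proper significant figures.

1.522

4.811 ÷ 3.1605 = 1.52222749565…
Multiplication/division keeps the fewest significant figures: 4.811 → 4 s.f., 3.1605 → 5 s.f.; limit is 4.
Rounded to 4 significant figures: 1.522.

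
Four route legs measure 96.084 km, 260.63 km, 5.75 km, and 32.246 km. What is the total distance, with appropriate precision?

394.71 km

96.084 km + 260.63 km + 5.75 km + 32.246 km = 394.710 km.
Addition/subtraction keeps the fewest decimal places: 96.084 → 3 decimal places, 260.63 → 2 decimal places, 5.75 → 2 decimal places, 32.246 → 3 decimal places; limit is 2.
Rounded to 2 decimal places: 394.71 km.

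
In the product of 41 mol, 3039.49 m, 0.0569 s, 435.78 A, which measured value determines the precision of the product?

41 mol → 2 s.f.; 3039.49 m → 6 s.f.; 0.0569 s → 3 s.f.; 435.78 A → 5 s.f.
The fewest is 2 significant figures, from 41 mol.

41 mol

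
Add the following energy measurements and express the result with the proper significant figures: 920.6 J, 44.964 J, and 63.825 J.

920.6 J + 44.964 J + 63.825 J = 1029.389 J.
Addition/subtraction keeps the fewest decimal places: 920.6 → 1 decimal place, 44.964 → 3 decimal places, 63.825 → 3 decimal places; limit is 1.
Rounded to 1 decimal place: 1029.4 J.

1029.4 J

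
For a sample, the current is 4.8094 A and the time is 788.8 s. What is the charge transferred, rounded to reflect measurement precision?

3794 C

charge transferred = 4.8094 A × 788.8 s = 3793.65472 C.
4.8094 has 5 significant figures; 788.8 has 4.
Division/multiplication keeps the fewest: 4 significant figures.
Rounded: 3794 C.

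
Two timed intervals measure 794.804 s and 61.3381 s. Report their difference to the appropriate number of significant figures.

794.804 s − 61.3381 s = 733.4659 s.
Addition/subtraction keeps the fewest decimal places: 794.804 → 3 decimal places, 61.3381 → 4 decimal places; limit is 3.
Rounded to 3 decimal places: 733.466 s.

733.466 s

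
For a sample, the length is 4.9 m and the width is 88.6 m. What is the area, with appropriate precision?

4.3 × 10^2 m²

area = 4.9 m × 88.6 m = 434.14 m².
4.9 has 2 significant figures; 88.6 has 3.
Division/multiplication keeps the fewest: 2 significant figures.
Rounded: 4.3 × 10^2 m².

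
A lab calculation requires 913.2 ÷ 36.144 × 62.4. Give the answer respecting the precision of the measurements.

913.2 ÷ 36.144 × 62.4 = 1576.57370518…
Multiplication/division keeps the fewest significant figures: 913.2 → 4 s.f., 36.144 → 5 s.f., 62.4 → 3 s.f.; limit is 3.
Rounded to 3 significant figures: 1.58 × 10³.

1.58 × 10³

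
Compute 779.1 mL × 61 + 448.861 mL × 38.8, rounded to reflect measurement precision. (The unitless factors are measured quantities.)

779.1 × 61 = 47525.1 → 4.8 × 10⁴ mL (2 s.f., last digit at the 10^3 place).
448.861 × 38.8 = 17415.8068 → 1.74 × 10⁴ mL (3 s.f., last digit at the 10^2 place).
Sum: 64940.9068 mL; keep the coarser place, 10^3.
Result: 6.5 × 10⁴ mL.

6.5 × 10⁴ mL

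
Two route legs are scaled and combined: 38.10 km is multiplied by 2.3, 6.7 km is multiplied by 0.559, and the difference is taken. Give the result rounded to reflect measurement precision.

84 km

38.10 × 2.3 = 87.63 → 88 km (2 s.f., last digit at the 10^0 place).
6.7 × 0.559 = 3.7453 → 3.7 km (2 s.f., last digit at the 10^-1 place).
Difference: 83.8847 km; keep the coarser place, 10^0.
Result: 84 km.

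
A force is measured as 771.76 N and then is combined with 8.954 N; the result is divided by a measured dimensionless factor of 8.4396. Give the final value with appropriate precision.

92.506 N

771.76 N + 8.954 N = 780.714 N; the sum is limited to 2 decimal places (5 s.f.).
Carrying full precision, 780.714 ÷ 8.4396 = 92.5060429404… N; 8.4396 has 5 s.f., so the result keeps min(5, 5) = 5 s.f.
Rounded to 5 significant figures: 92.506 N.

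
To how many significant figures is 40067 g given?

5

40067: zeros between nonzero digits are significant.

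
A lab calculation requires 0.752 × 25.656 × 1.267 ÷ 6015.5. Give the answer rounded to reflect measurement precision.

0.752 × 25.656 × 1.267 ÷ 6015.5 = 0.00406360673327…
Multiplication/division keeps the fewest significant figures: 0.752 → 3 s.f., 25.656 → 5 s.f., 1.267 → 4 s.f., 6015.5 → 5 s.f.; limit is 3.
Rounded to 3 significant figures: 0.00406.

0.00406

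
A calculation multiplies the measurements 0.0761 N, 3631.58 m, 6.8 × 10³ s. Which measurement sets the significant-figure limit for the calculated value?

6.8 × 10³ s

0.0761 N → 3 s.f.; 3631.58 m → 6 s.f.; 6.8 × 10³ s → 2 s.f.
The fewest is 2 significant figures, from 6.8 × 10³ s.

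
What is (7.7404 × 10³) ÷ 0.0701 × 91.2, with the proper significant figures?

(7.7404 × 10³) ÷ 0.0701 × 91.2 = 10070249.3581…
Multiplication/division keeps the fewest significant figures: 7.7404 × 10³ → 5 s.f., 0.0701 → 3 s.f., 91.2 → 3 s.f.; limit is 3.
Rounded to 3 significant figures: 1.01 × 10⁷.

1.01 × 10⁷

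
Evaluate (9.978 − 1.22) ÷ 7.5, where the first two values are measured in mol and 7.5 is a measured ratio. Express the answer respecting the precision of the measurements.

1.2 mol

9.978 mol − 1.22 mol = 8.758 mol; the difference is limited to 2 decimal places (3 s.f.).
Carrying full precision, 8.758 ÷ 7.5 = 1.16773333333… mol; 7.5 has 2 s.f., so the result keeps min(3, 2) = 2 s.f.
Rounded to 2 significant figures: 1.2 mol.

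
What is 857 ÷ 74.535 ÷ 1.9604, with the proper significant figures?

857 ÷ 74.535 ÷ 1.9604 = 5.86510609128…
Multiplication/division keeps the fewest significant figures: 857 → 3 s.f., 74.535 → 5 s.f., 1.9604 → 5 s.f.; limit is 3.
Rounded to 3 significant figures: 5.87.

5.87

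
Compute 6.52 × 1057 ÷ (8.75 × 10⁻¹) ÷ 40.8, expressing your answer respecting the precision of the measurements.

193

6.52 × 1057 ÷ (8.75 × 10⁻¹) ÷ 40.8 = 193.043137255…
Multiplication/division keeps the fewest significant figures: 6.52 → 3 s.f., 1057 → 4 s.f., 8.75 × 10⁻¹ → 3 s.f., 40.8 → 3 s.f.; limit is 3.
Rounded to 3 significant figures: 193.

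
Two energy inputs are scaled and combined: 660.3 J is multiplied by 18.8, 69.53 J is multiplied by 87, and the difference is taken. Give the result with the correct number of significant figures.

660.3 × 18.8 = 12413.64 → 1.24 × 10^4 J (3 s.f., last digit at the 10^2 place).
69.53 × 87 = 6049.11 → 6.0 × 10^3 J (2 s.f., last digit at the 10^2 place).
Difference: 6364.53 J; keep the coarser place, 10^2.
Result: 6.4 × 10^3 J.

6.4 × 10^3 J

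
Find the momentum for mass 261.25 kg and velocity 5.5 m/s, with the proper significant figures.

1.4 × 10³ kg·m/s

momentum = 261.25 kg × 5.5 m/s = 1436.875 kg·m/s.
261.25 has 5 significant figures; 5.5 has 2.
Division/multiplication keeps the fewest: 2 significant figures.
Rounded: 1.4 × 10³ kg·m/s.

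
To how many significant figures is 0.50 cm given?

0.50: leading zeros are not significant; trailing zeros after a decimal point are significant.

2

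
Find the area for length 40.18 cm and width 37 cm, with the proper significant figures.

1.5 × 10³ cm²

area = 40.18 cm × 37 cm = 1486.66 cm².
40.18 has 4 significant figures; 37 has 2.
Division/multiplication keeps the fewest: 2 significant figures.
Rounded: 1.5 × 10³ cm².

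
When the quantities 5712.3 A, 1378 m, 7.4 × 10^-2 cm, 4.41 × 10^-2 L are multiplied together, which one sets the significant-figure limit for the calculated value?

7.4 × 10^-2 cm

5712.3 A → 5 s.f.; 1378 m → 4 s.f.; 7.4 × 10^-2 cm → 2 s.f.; 4.41 × 10^-2 L → 3 s.f.
The fewest is 2 significant figures, from 7.4 × 10^-2 cm.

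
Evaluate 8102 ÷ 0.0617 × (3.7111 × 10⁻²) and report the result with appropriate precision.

8102 ÷ 0.0617 × (3.7111 × 10⁻²) = 4873.14946515…
Multiplication/division keeps the fewest significant figures: 8102 → 4 s.f., 0.0617 → 3 s.f., 3.7111 × 10⁻² → 5 s.f.; limit is 3.
Rounded to 3 significant figures: 4.87 × 10³.

4.87 × 10³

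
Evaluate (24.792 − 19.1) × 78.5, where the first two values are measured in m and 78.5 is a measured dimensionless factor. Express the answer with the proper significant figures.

24.792 m − 19.1 m = 5.692 m; the difference is limited to 1 decimal place (2 s.f.).
Carrying full precision, 5.692 × 78.5 = 446.822 m; 78.5 has 3 s.f., so the result keeps min(2, 3) = 2 s.f.
Rounded to 2 significant figures: 4.5 × 10^2 m.

4.5 × 10^2 m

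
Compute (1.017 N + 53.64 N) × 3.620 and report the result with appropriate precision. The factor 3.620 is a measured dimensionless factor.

1.017 N + 53.64 N = 54.657 N; the sum is limited to 2 decimal places (4 s.f.).
Carrying full precision, 54.657 × 3.620 = 197.85834 N; 3.620 has 4 s.f., so the result keeps min(4, 4) = 4 s.f.
Rounded to 4 significant figures: 197.9 N.

197.9 N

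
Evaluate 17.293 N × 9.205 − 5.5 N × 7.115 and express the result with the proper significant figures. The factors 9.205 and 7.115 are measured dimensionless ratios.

17.293 × 9.205 = 159.182065 → 159.2 N (4 s.f., last digit at the 10^-1 place).
5.5 × 7.115 = 39.1325 → 39 N (2 s.f., last digit at the 10^0 place).
Difference: 120.049565 N; keep the coarser place, 10^0.
Result: 1.20 × 10² N.

1.20 × 10² N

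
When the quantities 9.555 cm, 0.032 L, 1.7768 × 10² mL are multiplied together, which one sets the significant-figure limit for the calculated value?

9.555 cm → 4 s.f.; 0.032 L → 2 s.f.; 1.7768 × 10² mL → 5 s.f.
The fewest is 2 significant figures, from 0.032 L.

0.032 L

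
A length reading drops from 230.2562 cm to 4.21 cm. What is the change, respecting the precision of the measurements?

230.2562 cm − 4.21 cm = 226.0462 cm.
Addition/subtraction keeps the fewest decimal places: 230.2562 → 4 decimal places, 4.21 → 2 decimal places; limit is 2.
Rounded to 2 decimal places: 2.2605 × 10^2 cm.

2.2605 × 10^2 cm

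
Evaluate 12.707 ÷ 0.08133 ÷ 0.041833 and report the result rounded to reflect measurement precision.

3735

12.707 ÷ 0.08133 ÷ 0.041833 = 3734.85071203…
Multiplication/division keeps the fewest significant figures: 12.707 → 5 s.f., 0.08133 → 4 s.f., 0.041833 → 5 s.f.; limit is 4.
Rounded to 4 significant figures: 3735.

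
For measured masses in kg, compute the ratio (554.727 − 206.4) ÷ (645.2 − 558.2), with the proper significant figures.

4.00

554.727 − 206.4 = 348.327, limited to 1 d.p. → 4 s.f.; 645.2 − 558.2 = 87.0, limited to 1 d.p. → 3 s.f.
Carrying full precision, 348.327 ÷ 87.0 = 4.00375862069…; keep min(4, 3) = 3 s.f.
Rounded to 3 significant figures: 4.00.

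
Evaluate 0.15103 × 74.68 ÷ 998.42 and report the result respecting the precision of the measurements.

0.01130

0.15103 × 74.68 ÷ 998.42 = 0.0112967692955…
Multiplication/division keeps the fewest significant figures: 0.15103 → 5 s.f., 74.68 → 4 s.f., 998.42 → 5 s.f.; limit is 4.
Rounded to 4 significant figures: 0.01130.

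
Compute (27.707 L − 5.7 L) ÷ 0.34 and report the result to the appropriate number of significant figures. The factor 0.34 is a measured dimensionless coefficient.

65 L

27.707 L − 5.7 L = 22.007 L; the difference is limited to 1 decimal place (3 s.f.).
Carrying full precision, 22.007 ÷ 0.34 = 64.7264705882… L; 0.34 has 2 s.f., so the result keeps min(3, 2) = 2 s.f.
Rounded to 2 significant figures: 65 L.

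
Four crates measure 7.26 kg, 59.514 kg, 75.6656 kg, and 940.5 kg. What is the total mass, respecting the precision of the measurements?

1082.9 kg

7.26 kg + 59.514 kg + 75.6656 kg + 940.5 kg = 1082.9396 kg.
Addition/subtraction keeps the fewest decimal places: 7.26 → 2 decimal places, 59.514 → 3 decimal places, 75.6656 → 4 decimal places, 940.5 → 1 decimal place; limit is 1.
Rounded to 1 decimal place: 1082.9 kg.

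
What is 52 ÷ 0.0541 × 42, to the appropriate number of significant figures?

4.0 × 10⁴

52 ÷ 0.0541 × 42 = 40369.6857671…
Multiplication/division keeps the fewest significant figures: 52 → 2 s.f., 0.0541 → 3 s.f., 42 → 2 s.f.; limit is 2.
Rounded to 2 significant figures: 4.0 × 10⁴.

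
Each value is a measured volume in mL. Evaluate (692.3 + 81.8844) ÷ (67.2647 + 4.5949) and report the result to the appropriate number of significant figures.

692.3 + 81.8844 = 774.1844, limited to 1 d.p. → 4 s.f.; 67.2647 + 4.5949 = 71.8596, limited to 4 d.p. → 6 s.f.
Carrying full precision, 774.1844 ÷ 71.8596 = 10.7735695718…; keep min(4, 6) = 4 s.f.
Rounded to 4 significant figures: 10.77.

10.77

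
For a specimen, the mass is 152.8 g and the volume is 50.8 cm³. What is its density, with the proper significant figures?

3.01 g/cm³

density = 152.8 g ÷ 50.8 cm³ = 3.00787401575… g/cm³.
152.8 has 4 significant figures; 50.8 has 3.
Division/multiplication keeps the fewest: 3 significant figures.
Rounded: 3.01 g/cm³.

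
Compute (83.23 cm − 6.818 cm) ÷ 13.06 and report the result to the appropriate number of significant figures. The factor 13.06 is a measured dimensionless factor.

83.23 cm − 6.818 cm = 76.412 cm; the difference is limited to 2 decimal places (4 s.f.).
Carrying full precision, 76.412 ÷ 13.06 = 5.85084226646… cm; 13.06 has 4 s.f., so the result keeps min(4, 4) = 4 s.f.
Rounded to 4 significant figures: 5.851 cm.

5.851 cm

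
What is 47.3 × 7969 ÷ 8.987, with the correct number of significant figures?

47.3 × 7969 ÷ 8.987 = 41942.1052632…
Multiplication/division keeps the fewest significant figures: 47.3 → 3 s.f., 7969 → 4 s.f., 8.987 → 4 s.f.; limit is 3.
Rounded to 3 significant figures: 4.19 × 10⁴.

4.19 × 10⁴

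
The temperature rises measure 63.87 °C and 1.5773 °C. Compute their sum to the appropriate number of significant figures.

65.45 °C

63.87 °C + 1.5773 °C = 65.4473 °C.
Addition/subtraction keeps the fewest decimal places: 63.87 → 2 decimal places, 1.5773 → 4 decimal places; limit is 2.
Rounded to 2 decimal places: 65.45 °C.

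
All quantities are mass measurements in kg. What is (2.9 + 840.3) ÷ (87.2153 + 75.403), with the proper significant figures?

2.9 + 840.3 = 843.2, limited to 1 d.p. → 4 s.f.; 87.2153 + 75.403 = 162.6183, limited to 3 d.p. → 6 s.f.
Carrying full precision, 843.2 ÷ 162.6183 = 5.18514828897…; keep min(4, 6) = 4 s.f.
Rounded to 4 significant figures: 5.185.

5.185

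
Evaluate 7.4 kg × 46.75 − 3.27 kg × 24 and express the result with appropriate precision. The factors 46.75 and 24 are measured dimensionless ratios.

7.4 × 46.75 = 345.95 → 3.5 × 10^2 kg (2 s.f., last digit at the 10^1 place).
3.27 × 24 = 78.48 → 78 kg (2 s.f., last digit at the 10^0 place).
Difference: 267.47 kg; keep the coarser place, 10^1.
Result: 2.7 × 10^2 kg.

2.7 × 10^2 kg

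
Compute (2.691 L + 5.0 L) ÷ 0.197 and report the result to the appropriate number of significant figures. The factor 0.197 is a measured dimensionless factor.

2.691 L + 5.0 L = 7.691 L; the sum is limited to 1 decimal place (2 s.f.).
Carrying full precision, 7.691 ÷ 0.197 = 39.0406091371… L; 0.197 has 3 s.f., so the result keeps min(2, 3) = 2 s.f.
Rounded to 2 significant figures: 39 L.

39 L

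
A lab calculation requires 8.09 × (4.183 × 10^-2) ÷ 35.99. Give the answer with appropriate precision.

8.09 × (4.183 × 10^-2) ÷ 35.99 = 0.00940274242845…
Multiplication/division keeps the fewest significant figures: 8.09 → 3 s.f., 4.183 × 10^-2 → 4 s.f., 35.99 → 4 s.f.; limit is 3.
Rounded to 3 significant figures: 0.00940.

0.00940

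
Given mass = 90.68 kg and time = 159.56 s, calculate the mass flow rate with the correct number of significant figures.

0.5683 kg/s

mass flow rate = 90.68 kg ÷ 159.56 s = 0.568312860366… kg/s.
90.68 has 4 significant figures; 159.56 has 5.
Division/multiplication keeps the fewest: 4 significant figures.
Rounded: 0.5683 kg/s.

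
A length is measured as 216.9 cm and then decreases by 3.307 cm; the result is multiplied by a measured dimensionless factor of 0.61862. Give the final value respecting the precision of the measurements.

216.9 cm − 3.307 cm = 213.593 cm; the difference is limited to 1 decimal place (4 s.f.).
Carrying full precision, 213.593 × 0.61862 = 132.13290166 cm; 0.61862 has 5 s.f., so the result keeps min(4, 5) = 4 s.f.
Rounded to 4 significant figures: 132.1 cm.

132.1 cm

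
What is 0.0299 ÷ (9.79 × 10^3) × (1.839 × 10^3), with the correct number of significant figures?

0.00562

0.0299 ÷ (9.79 × 10^3) × (1.839 × 10^3) = 0.00561655771195…
Multiplication/division keeps the fewest significant figures: 0.0299 → 3 s.f., 9.79 × 10^3 → 3 s.f., 1.839 × 10^3 → 4 s.f.; limit is 3.
Rounded to 3 significant figures: 0.00562.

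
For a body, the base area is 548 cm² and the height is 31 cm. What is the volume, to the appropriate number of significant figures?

1.7 × 10⁴ cm³

volume = 548 cm² × 31 cm = 16988 cm³.
548 has 3 significant figures; 31 has 2.
Division/multiplication keeps the fewest: 2 significant figures.
Rounded: 1.7 × 10⁴ cm³.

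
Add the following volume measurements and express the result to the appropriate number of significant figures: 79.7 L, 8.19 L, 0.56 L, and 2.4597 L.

79.7 L + 8.19 L + 0.56 L + 2.4597 L = 90.9097 L.
Addition/subtraction keeps the fewest decimal places: 79.7 → 1 decimal place, 8.19 → 2 decimal places, 0.56 → 2 decimal places, 2.4597 → 4 decimal places; limit is 1.
Rounded to 1 decimal place: 90.9 L.

90.9 L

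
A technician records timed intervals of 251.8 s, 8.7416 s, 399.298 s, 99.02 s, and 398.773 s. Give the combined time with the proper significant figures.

251.8 s + 8.7416 s + 399.298 s + 99.02 s + 398.773 s = 1157.6326 s.
Addition/subtraction keeps the fewest decimal places: 251.8 → 1 decimal place, 8.7416 → 4 decimal places, 399.298 → 3 decimal places, 99.02 → 2 decimal places, 398.773 → 3 decimal places; limit is 1.
Rounded to 1 decimal place: 1157.6 s.

1157.6 s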